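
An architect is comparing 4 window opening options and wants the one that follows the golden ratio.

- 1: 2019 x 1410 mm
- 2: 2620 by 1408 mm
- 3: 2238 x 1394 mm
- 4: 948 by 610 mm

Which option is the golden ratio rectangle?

3

Ratios (long/short): 1 ≈ 1.432; 2 ≈ 1.861; 3 ≈ 1.605; 4 ≈ 1.554.
golden ratio ≈ 1.618; option 3 is nearest (Δ 0.013).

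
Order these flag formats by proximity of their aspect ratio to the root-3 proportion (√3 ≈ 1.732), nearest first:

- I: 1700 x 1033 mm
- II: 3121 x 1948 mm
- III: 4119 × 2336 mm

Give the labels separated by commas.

I: 1700/1033 ≈ 1.646 → |1.646 − 1.732| = 0.086
II: 3121/1948 ≈ 1.602 → |1.602 − 1.732| = 0.130
III: 4119/2336 ≈ 1.763 → |1.763 − 1.732| = 0.031

III, I, II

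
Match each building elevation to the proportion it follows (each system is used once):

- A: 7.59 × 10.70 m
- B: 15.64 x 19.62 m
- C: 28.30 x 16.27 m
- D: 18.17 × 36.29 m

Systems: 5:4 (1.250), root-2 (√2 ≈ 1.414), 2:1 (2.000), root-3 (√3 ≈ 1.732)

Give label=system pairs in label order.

A=root-2, B=5:4, C=root-3, D=2:1

A = 10.70/7.59 ≈ 1.410 → root-2 (1.414)
B = 19.62/15.64 ≈ 1.254 → 5:4 (1.250)
C = 28.30/16.27 ≈ 1.739 → root-3 (1.732)
D = 36.29/18.17 ≈ 1.997 → 2:1 (2.000)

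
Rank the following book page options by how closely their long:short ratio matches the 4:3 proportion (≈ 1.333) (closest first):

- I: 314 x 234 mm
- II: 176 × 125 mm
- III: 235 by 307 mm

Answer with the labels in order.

I: 314/234 ≈ 1.342 → |1.342 − 1.333| = 0.009
II: 176/125 ≈ 1.408 → |1.408 − 1.333| = 0.075
III: 307/235 ≈ 1.306 → |1.306 − 1.333| = 0.027

I, III, II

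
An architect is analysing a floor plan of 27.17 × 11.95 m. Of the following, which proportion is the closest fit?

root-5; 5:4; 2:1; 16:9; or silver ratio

27.17/11.95 ≈ 2.274. Nearest candidates are root-5 (2.236, off by 0.038) and silver ratio (2.414, off by 0.140).

root-5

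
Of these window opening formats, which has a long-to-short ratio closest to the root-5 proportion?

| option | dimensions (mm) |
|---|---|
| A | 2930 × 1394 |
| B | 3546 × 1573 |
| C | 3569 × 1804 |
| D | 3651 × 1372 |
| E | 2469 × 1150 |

Target root-5 ≈ 2.236.
A: 2.102 (Δ0.134)  B: 2.254 (Δ0.018)  C: 1.978 (Δ0.258)  D: 2.661 (Δ0.425)  E: 2.147 (Δ0.089)

B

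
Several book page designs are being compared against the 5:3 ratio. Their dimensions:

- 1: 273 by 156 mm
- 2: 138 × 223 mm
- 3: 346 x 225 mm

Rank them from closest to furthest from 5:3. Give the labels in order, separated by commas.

Ratios: 1 = 273 / 156 ≈ 1.750; 2 = 223 / 138 ≈ 1.616; 3 = 346 / 225 ≈ 1.538.
|Δ from 1.667|: 1 0.083; 2 0.051; 3 0.129.

2, 1, 3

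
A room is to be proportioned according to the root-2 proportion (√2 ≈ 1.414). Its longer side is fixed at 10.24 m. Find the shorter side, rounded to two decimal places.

7.24 m

root-2 ≈ 1.41421.
Shorter side = 10.24 ÷ 1.41421 ≈ 7.2408 → 7.24 m.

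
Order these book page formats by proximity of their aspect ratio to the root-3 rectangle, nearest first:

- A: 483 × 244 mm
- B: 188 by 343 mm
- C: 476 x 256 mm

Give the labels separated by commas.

Ratios: A = 483 / 244 ≈ 1.980; B = 343 / 188 ≈ 1.824; C = 476 / 256 ≈ 1.859.
|Δ from 1.732|: A 0.248; B 0.092; C 0.127.

B, C, A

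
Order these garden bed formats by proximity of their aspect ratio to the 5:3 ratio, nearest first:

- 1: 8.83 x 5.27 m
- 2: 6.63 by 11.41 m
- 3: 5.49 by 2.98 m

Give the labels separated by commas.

1, 2, 3

Ratios: 1 = 8.83 / 5.27 ≈ 1.676; 2 = 11.41 / 6.63 ≈ 1.721; 3 = 5.49 / 2.98 ≈ 1.842.
|Δ from 1.667|: 1 0.009; 2 0.054; 3 0.175.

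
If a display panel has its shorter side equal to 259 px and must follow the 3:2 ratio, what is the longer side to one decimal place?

388.5 px

3:2 = 1.50000.
Longer side = 259 × 1.50000 ≈ 388.500 → 388.5 px.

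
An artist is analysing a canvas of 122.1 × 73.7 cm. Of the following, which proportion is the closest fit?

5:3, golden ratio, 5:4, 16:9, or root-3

5:3

122.1/73.7 ≈ 1.657. Nearest candidates are 5:3 (1.667, off by 0.010) and golden ratio (1.618, off by 0.039).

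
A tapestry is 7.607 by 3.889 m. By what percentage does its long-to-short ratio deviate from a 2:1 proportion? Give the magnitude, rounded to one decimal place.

2.2%

Ratio = 7.607 / 3.889 ≈ 1.9560.
Ideal 2:1 = 2.0000. |1.9560 − 2.0000| / 2.0000 ≈ 2.20% → 2.2%.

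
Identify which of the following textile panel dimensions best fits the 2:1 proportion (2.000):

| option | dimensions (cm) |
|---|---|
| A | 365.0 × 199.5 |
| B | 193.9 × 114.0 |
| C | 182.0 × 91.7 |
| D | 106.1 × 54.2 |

Target 2:1 ≈ 2.000.
A: 1.830 (Δ0.170)  B: 1.701 (Δ0.299)  C: 1.985 (Δ0.015)  D: 1.958 (Δ0.042)

C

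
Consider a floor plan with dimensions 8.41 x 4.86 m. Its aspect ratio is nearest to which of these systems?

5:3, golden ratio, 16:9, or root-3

root-3

8.41/4.86 ≈ 1.730. Nearest candidates are root-3 (1.732, off by 0.002) and 16:9 (1.778, off by 0.048).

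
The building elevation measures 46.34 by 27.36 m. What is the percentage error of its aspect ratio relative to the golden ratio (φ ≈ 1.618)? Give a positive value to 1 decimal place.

Ratio = 46.34 / 27.36 ≈ 1.6937.
Ideal golden ratio ≈ 1.6180. |1.6937 − 1.6180| / 1.6180 ≈ 4.68% → 4.7%.

4.7%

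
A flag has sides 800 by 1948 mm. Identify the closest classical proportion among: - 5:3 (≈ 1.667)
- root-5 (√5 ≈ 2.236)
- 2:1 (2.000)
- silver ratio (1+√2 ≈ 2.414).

silver ratio

1948/800 ≈ 2.435. Nearest candidates are silver ratio (2.414, off by 0.021) and root-5 (2.236, off by 0.199).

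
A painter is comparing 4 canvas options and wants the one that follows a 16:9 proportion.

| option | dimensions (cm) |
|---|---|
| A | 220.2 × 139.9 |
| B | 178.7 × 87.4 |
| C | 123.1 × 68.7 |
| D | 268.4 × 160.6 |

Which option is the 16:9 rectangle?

Target 16:9 ≈ 1.778.
A: 1.574 (Δ0.204)  B: 2.045 (Δ0.267)  C: 1.792 (Δ0.014)  D: 1.671 (Δ0.107)

C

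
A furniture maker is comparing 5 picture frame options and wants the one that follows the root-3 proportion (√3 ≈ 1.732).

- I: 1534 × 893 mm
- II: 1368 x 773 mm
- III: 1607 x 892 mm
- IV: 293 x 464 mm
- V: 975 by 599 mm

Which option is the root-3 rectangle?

I

Ratios (long/short): I ≈ 1.718; II ≈ 1.770; III ≈ 1.802; IV ≈ 1.584; V ≈ 1.628.
root-3 ≈ 1.732; option I is nearest (Δ 0.014).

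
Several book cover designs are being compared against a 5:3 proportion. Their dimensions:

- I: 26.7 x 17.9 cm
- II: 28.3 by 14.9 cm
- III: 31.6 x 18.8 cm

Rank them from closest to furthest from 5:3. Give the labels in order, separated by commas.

III, I, II

I: 26.7/17.9 ≈ 1.492 → |1.492 − 1.667| = 0.175
II: 28.3/14.9 ≈ 1.899 → |1.899 − 1.667| = 0.232
III: 31.6/18.8 ≈ 1.681 → |1.681 − 1.667| = 0.014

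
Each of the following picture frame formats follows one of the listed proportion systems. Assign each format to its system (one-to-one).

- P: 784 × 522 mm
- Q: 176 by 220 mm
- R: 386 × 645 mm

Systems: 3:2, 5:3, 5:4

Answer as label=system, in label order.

P=3:2, Q=5:4, R=5:3

Ratios: P ≈ 1.502; Q ≈ 1.250; R ≈ 1.671.
Targets: 3:2 ≈ 1.500; 5:3 ≈ 1.667; 5:4 ≈ 1.250.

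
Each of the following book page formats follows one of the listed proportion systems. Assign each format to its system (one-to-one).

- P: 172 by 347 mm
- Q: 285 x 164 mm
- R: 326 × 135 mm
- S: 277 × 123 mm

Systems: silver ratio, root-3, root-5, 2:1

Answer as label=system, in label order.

P = 347/172 ≈ 2.017 → 2:1 (2.000)
Q = 285/164 ≈ 1.738 → root-3 (1.732)
R = 326/135 ≈ 2.415 → silver ratio (2.414)
S = 277/123 ≈ 2.252 → root-5 (2.236)

P=2:1, Q=root-3, R=silver ratio, S=root-5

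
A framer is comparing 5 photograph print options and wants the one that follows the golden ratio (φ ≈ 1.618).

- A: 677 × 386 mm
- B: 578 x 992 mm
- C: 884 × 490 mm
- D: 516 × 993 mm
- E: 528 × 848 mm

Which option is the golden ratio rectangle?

E

Ratios (long/short): A ≈ 1.754; B ≈ 1.716; C ≈ 1.804; D ≈ 1.924; E ≈ 1.606.
golden ratio ≈ 1.618; option E is nearest (Δ 0.012).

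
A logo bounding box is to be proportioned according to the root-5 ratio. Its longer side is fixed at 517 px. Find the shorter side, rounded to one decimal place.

root-5 ≈ 2.23607.
Shorter side = 517 ÷ 2.23607 ≈ 231.209 → 231.2 px.

231.2 px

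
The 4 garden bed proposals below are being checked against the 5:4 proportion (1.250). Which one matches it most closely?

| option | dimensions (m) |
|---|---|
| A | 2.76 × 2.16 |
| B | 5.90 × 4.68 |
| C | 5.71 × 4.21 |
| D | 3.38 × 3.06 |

B

Ratios (long/short): A ≈ 1.278; B ≈ 1.261; C ≈ 1.356; D ≈ 1.105.
5:4 ≈ 1.250; option B is nearest (Δ 0.011).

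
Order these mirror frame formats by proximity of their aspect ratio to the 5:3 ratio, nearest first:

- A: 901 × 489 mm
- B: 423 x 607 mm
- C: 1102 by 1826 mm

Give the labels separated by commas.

C, A, B

Ratios: A = 901 / 489 ≈ 1.843; B = 607 / 423 ≈ 1.435; C = 1826 / 1102 ≈ 1.657.
|Δ from 1.667|: A 0.176; B 0.232; C 0.010.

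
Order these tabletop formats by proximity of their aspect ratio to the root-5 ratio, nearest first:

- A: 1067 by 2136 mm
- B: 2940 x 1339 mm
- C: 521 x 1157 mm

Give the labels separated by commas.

A: 2136/1067 ≈ 2.002 → |2.002 − 2.236| = 0.234
B: 2940/1339 ≈ 2.196 → |2.196 − 2.236| = 0.040
C: 1157/521 ≈ 2.221 → |2.221 − 2.236| = 0.015

C, B, A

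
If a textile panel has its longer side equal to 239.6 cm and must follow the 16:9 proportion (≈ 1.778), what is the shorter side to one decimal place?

134.8 cm

16:9 ≈ 1.77778.
Shorter side = 239.6 ÷ 1.77778 ≈ 134.775 → 134.8 cm.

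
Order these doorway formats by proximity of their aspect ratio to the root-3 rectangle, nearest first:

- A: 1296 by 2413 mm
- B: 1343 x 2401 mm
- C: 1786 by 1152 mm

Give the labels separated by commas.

B, A, C

Ratios: A = 2413 / 1296 ≈ 1.862; B = 2401 / 1343 ≈ 1.788; C = 1786 / 1152 ≈ 1.550.
|Δ from 1.732|: A 0.130; B 0.056; C 0.182.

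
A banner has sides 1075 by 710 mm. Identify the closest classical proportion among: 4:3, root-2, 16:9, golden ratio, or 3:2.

3:2

Ratio = 1075 / 710 ≈ 1.514.
Distances: 4:3 1.333 (Δ 0.181); root-2 1.414 (Δ 0.100); 16:9 1.778 (Δ 0.264); golden ratio 1.618 (Δ 0.104); 3:2 1.500 (Δ 0.014).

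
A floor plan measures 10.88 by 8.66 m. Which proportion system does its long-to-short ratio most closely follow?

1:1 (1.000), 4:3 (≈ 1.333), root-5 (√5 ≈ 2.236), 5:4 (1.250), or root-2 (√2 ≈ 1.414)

Ratio = 10.88 / 8.66 ≈ 1.256.
Distances: 1:1 1.000 (Δ 0.256); 4:3 1.333 (Δ 0.077); root-5 2.236 (Δ 0.980); 5:4 1.250 (Δ 0.006); root-2 1.414 (Δ 0.158).

5:4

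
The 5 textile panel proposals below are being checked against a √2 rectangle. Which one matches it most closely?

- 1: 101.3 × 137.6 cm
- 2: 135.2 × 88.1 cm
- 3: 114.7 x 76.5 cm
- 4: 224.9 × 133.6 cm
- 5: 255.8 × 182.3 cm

5

Target root-2 ≈ 1.414.
1: 1.358 (Δ0.056)  2: 1.535 (Δ0.121)  3: 1.499 (Δ0.085)  4: 1.683 (Δ0.269)  5: 1.403 (Δ0.011)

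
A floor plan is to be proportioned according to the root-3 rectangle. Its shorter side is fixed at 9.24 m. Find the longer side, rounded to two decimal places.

16.00 m

root-3 ≈ 1.73205.
Longer side = 9.24 × 1.73205 ≈ 16.0041 → 16.00 m.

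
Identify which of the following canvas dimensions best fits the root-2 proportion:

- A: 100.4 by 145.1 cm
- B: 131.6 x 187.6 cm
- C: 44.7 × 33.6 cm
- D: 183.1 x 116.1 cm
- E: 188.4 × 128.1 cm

Ratios (long/short): A ≈ 1.445; B ≈ 1.426; C ≈ 1.330; D ≈ 1.577; E ≈ 1.471.
root-2 ≈ 1.414; option B is nearest (Δ 0.012).

B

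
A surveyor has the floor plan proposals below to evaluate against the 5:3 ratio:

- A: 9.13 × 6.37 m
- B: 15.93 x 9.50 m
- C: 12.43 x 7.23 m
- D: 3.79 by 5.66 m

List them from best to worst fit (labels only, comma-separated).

Ratios: A = 9.13 / 6.37 ≈ 1.433; B = 15.93 / 9.50 ≈ 1.677; C = 12.43 / 7.23 ≈ 1.719; D = 5.66 / 3.79 ≈ 1.493.
|Δ from 1.667|: A 0.234; B 0.010; C 0.052; D 0.174.

B, C, D, A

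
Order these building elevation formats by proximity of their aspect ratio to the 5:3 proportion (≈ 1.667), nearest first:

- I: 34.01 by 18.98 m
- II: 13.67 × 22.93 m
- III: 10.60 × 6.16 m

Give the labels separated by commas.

Ratios: I = 34.01 / 18.98 ≈ 1.792; II = 22.93 / 13.67 ≈ 1.677; III = 10.60 / 6.16 ≈ 1.721.
|Δ from 1.667|: I 0.125; II 0.010; III 0.054.

II, III, I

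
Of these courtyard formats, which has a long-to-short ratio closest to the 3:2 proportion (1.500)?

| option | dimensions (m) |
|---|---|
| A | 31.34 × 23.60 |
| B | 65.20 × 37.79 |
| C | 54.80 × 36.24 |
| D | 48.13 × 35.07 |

C

Target 3:2 ≈ 1.500.
A: 1.328 (Δ0.172)  B: 1.725 (Δ0.225)  C: 1.512 (Δ0.012)  D: 1.372 (Δ0.128)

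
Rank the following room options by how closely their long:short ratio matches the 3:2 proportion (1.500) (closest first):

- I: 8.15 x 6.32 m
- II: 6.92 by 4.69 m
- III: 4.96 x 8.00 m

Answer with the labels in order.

II, III, I

Ratios: I = 8.15 / 6.32 ≈ 1.290; II = 6.92 / 4.69 ≈ 1.475; III = 8.00 / 4.96 ≈ 1.613.
|Δ from 1.500|: I 0.210; II 0.025; III 0.113.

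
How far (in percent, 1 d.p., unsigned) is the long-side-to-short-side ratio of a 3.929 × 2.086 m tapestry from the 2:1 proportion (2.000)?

5.8%

Ratio = 3.929 / 2.086 ≈ 1.8835.
Ideal 2:1 = 2.0000. |1.8835 − 2.0000| / 2.0000 ≈ 5.83% → 5.8%.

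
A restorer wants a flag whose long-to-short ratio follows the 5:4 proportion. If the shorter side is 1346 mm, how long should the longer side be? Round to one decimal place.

1682.5 mm

5:4 = 1.25000.
Longer side = 1346 × 1.25000 ≈ 1682.500 → 1682.5 mm.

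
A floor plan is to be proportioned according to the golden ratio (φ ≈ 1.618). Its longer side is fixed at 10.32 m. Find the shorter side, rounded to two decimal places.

golden ratio ≈ 1.61803.
Shorter side = 10.32 ÷ 1.61803 ≈ 6.3781 → 6.38 m.

6.38 m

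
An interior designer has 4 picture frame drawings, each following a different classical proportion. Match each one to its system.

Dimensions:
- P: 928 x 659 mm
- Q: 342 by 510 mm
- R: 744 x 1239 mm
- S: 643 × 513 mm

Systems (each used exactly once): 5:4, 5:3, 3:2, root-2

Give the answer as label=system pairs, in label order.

Ratios: P ≈ 1.408; Q ≈ 1.491; R ≈ 1.665; S ≈ 1.253.
Targets: 5:4 ≈ 1.250; 5:3 ≈ 1.667; 3:2 ≈ 1.500; root-2 ≈ 1.414.

P=root-2, Q=3:2, R=5:3, S=5:4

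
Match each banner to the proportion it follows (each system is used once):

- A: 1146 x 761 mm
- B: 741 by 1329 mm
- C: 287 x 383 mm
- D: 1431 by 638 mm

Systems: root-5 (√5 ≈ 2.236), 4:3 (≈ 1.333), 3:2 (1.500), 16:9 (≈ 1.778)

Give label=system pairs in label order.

Ratios: A ≈ 1.506; B ≈ 1.794; C ≈ 1.334; D ≈ 2.243.
Targets: root-5 ≈ 2.236; 4:3 ≈ 1.333; 3:2 ≈ 1.500; 16:9 ≈ 1.778.

A=3:2, B=16:9, C=4:3, D=root-5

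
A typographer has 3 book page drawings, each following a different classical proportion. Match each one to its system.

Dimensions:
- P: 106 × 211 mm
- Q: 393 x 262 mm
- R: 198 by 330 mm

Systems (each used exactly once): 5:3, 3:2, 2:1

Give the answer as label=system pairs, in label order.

P=2:1, Q=3:2, R=5:3

Ratios: P ≈ 1.991; Q ≈ 1.500; R ≈ 1.667.
Targets: 5:3 ≈ 1.667; 3:2 ≈ 1.500; 2:1 ≈ 2.000.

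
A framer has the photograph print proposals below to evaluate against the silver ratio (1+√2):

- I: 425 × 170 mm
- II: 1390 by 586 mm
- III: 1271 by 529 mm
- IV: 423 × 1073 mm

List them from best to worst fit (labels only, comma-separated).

III, II, I, IV

I: 425/170 ≈ 2.500 → |2.500 − 2.414| = 0.086
II: 1390/586 ≈ 2.372 → |2.372 − 2.414| = 0.042
III: 1271/529 ≈ 2.403 → |2.403 − 2.414| = 0.011
IV: 1073/423 ≈ 2.537 → |2.537 − 2.414| = 0.123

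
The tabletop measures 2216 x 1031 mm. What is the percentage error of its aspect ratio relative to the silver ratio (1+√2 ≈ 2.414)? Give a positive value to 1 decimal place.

11.0%

Ratio = 2216 / 1031 ≈ 2.1494.
Ideal silver ratio ≈ 2.4142. |2.1494 − 2.4142| / 2.4142 ≈ 10.97% → 11.0%.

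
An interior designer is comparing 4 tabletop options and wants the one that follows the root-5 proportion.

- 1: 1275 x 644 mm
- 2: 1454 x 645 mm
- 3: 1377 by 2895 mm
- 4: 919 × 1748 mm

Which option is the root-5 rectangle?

2

Target root-5 ≈ 2.236.
1: 1.980 (Δ0.256)  2: 2.254 (Δ0.018)  3: 2.102 (Δ0.134)  4: 1.902 (Δ0.334)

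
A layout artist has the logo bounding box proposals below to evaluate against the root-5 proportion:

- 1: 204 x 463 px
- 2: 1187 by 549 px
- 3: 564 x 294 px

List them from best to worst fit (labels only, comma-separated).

Ratios: 1 = 463 / 204 ≈ 2.270; 2 = 1187 / 549 ≈ 2.162; 3 = 564 / 294 ≈ 1.918.
|Δ from 2.236|: 1 0.034; 2 0.074; 3 0.318.

1, 2, 3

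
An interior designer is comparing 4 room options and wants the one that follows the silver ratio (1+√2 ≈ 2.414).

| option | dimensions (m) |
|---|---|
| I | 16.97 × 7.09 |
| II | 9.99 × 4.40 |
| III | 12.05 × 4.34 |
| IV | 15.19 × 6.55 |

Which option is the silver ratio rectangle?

I

Target silver ratio ≈ 2.414.
I: 2.394 (Δ0.020)  II: 2.270 (Δ0.144)  III: 2.776 (Δ0.362)  IV: 2.319 (Δ0.095)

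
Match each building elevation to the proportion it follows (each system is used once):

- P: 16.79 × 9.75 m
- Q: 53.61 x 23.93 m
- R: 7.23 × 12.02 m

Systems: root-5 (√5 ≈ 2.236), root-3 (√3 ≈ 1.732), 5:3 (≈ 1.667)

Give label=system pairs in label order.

P=root-3, Q=root-5, R=5:3

P = 16.79/9.75 ≈ 1.722 → root-3 (1.732)
Q = 53.61/23.93 ≈ 2.240 → root-5 (2.236)
R = 12.02/7.23 ≈ 1.663 → 5:3 (1.667)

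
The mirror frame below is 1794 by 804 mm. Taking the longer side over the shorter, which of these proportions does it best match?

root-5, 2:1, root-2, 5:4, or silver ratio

root-5

1794/804 ≈ 2.231. Nearest candidates are root-5 (2.236, off by 0.005) and silver ratio (2.414, off by 0.183).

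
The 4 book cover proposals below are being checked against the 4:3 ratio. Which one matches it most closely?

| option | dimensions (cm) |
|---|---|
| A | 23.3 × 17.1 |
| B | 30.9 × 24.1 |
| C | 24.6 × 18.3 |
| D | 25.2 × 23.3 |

C

Ratios (long/short): A ≈ 1.363; B ≈ 1.282; C ≈ 1.344; D ≈ 1.082.
4:3 ≈ 1.333; option C is nearest (Δ 0.011).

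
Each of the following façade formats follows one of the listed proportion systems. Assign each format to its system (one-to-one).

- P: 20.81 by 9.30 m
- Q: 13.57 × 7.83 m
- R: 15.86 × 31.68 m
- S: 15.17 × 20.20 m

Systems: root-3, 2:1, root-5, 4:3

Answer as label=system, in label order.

P = 20.81/9.30 ≈ 2.238 → root-5 (2.236)
Q = 13.57/7.83 ≈ 1.733 → root-3 (1.732)
R = 31.68/15.86 ≈ 1.997 → 2:1 (2.000)
S = 20.20/15.17 ≈ 1.332 → 4:3 (1.333)

P=root-5, Q=root-3, R=2:1, S=4:3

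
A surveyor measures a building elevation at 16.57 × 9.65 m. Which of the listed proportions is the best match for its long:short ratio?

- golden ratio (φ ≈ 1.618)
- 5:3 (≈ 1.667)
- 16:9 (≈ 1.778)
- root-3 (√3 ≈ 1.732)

Ratio = 16.57 / 9.65 ≈ 1.717.
Distances: golden ratio 1.618 (Δ 0.099); 5:3 1.667 (Δ 0.050); 16:9 1.778 (Δ 0.061); root-3 1.732 (Δ 0.015).

root-3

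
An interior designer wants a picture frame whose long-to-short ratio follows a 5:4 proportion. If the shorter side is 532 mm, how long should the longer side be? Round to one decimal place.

665.0 mm

5:4 = 1.25000.
Longer side = 532 × 1.25000 ≈ 665.000 → 665.0 mm.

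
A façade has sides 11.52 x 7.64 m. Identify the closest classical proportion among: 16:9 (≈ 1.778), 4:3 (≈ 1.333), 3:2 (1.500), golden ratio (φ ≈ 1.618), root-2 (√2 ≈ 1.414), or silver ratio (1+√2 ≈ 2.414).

11.52/7.64 ≈ 1.508. Nearest candidates are 3:2 (1.500, off by 0.008) and root-2 (1.414, off by 0.094).

3:2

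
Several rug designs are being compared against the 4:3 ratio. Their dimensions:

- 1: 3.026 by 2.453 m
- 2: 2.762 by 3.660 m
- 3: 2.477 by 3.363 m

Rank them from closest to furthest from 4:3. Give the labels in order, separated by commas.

Ratios: 1 = 3.026 / 2.453 ≈ 1.234; 2 = 3.660 / 2.762 ≈ 1.325; 3 = 3.363 / 2.477 ≈ 1.358.
|Δ from 1.333|: 1 0.099; 2 0.008; 3 0.025.

2, 3, 1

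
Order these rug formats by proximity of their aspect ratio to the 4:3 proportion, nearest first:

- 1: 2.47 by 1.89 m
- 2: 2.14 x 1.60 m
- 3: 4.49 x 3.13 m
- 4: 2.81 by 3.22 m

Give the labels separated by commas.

2, 1, 3, 4

1: 2.47/1.89 ≈ 1.307 → |1.307 − 1.333| = 0.026
2: 2.14/1.60 ≈ 1.337 → |1.337 − 1.333| = 0.004
3: 4.49/3.13 ≈ 1.435 → |1.435 − 1.333| = 0.102
4: 3.22/2.81 ≈ 1.146 → |1.146 − 1.333| = 0.187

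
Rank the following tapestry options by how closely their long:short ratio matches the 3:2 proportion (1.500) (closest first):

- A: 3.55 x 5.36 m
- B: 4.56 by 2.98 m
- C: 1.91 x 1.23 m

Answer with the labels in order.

Ratios: A = 5.36 / 3.55 ≈ 1.510; B = 4.56 / 2.98 ≈ 1.530; C = 1.91 / 1.23 ≈ 1.553.
|Δ from 1.500|: A 0.010; B 0.030; C 0.053.

A, B, C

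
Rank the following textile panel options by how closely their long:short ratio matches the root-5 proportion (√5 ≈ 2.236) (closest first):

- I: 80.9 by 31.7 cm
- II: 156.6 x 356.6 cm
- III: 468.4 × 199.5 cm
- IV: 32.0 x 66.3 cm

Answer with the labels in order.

II, III, IV, I

I: 80.9/31.7 ≈ 2.552 → |2.552 − 2.236| = 0.316
II: 356.6/156.6 ≈ 2.277 → |2.277 − 2.236| = 0.041
III: 468.4/199.5 ≈ 2.348 → |2.348 − 2.236| = 0.112
IV: 66.3/32.0 ≈ 2.072 → |2.072 − 2.236| = 0.164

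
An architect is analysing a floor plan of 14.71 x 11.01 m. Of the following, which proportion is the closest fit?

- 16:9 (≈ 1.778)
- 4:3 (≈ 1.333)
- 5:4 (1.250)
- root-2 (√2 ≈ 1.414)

14.71/11.01 ≈ 1.336. Nearest candidates are 4:3 (1.333, off by 0.003) and root-2 (1.414, off by 0.078).

4:3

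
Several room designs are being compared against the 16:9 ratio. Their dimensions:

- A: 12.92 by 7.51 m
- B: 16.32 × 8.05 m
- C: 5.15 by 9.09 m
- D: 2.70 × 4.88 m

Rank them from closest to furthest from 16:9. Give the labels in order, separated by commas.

C, D, A, B

A: 12.92/7.51 ≈ 1.720 → |1.720 − 1.778| = 0.058
B: 16.32/8.05 ≈ 2.027 → |2.027 − 1.778| = 0.249
C: 9.09/5.15 ≈ 1.765 → |1.765 − 1.778| = 0.013
D: 4.88/2.70 ≈ 1.807 → |1.807 − 1.778| = 0.029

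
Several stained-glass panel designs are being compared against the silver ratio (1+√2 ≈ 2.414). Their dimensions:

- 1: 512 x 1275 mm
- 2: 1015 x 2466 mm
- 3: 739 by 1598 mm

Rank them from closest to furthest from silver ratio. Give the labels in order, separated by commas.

2, 1, 3

Ratios: 1 = 1275 / 512 ≈ 2.490; 2 = 2466 / 1015 ≈ 2.430; 3 = 1598 / 739 ≈ 2.162.
|Δ from 2.414|: 1 0.076; 2 0.016; 3 0.252.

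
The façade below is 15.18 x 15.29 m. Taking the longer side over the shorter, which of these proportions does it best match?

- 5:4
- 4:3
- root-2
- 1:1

1:1

15.29/15.18 ≈ 1.007. Nearest candidates are 1:1 (1.000, off by 0.007) and 5:4 (1.250, off by 0.243).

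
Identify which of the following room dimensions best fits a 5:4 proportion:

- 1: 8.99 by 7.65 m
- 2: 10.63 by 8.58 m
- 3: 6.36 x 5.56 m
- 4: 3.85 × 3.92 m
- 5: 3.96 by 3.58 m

2

Ratios (long/short): 1 ≈ 1.175; 2 ≈ 1.239; 3 ≈ 1.144; 4 ≈ 1.018; 5 ≈ 1.106.
5:4 ≈ 1.250; option 2 is nearest (Δ 0.011).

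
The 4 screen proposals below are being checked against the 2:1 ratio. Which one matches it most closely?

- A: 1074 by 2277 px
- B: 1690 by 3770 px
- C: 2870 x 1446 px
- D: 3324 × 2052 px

C

Ratios (long/short): A ≈ 2.120; B ≈ 2.231; C ≈ 1.985; D ≈ 1.620.
2:1 ≈ 2.000; option C is nearest (Δ 0.015).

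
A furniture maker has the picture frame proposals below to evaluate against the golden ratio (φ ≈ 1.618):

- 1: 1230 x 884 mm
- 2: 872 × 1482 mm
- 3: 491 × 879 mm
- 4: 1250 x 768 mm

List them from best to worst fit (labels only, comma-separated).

Ratios: 1 = 1230 / 884 ≈ 1.391; 2 = 1482 / 872 ≈ 1.700; 3 = 879 / 491 ≈ 1.790; 4 = 1250 / 768 ≈ 1.628.
|Δ from 1.618|: 1 0.227; 2 0.082; 3 0.172; 4 0.010.

4, 2, 3, 1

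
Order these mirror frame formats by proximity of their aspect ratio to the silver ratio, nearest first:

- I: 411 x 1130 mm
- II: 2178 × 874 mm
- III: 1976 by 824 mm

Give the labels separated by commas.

Ratios: I = 1130 / 411 ≈ 2.749; II = 2178 / 874 ≈ 2.492; III = 1976 / 824 ≈ 2.398.
|Δ from 2.414|: I 0.335; II 0.078; III 0.016.

III, II, I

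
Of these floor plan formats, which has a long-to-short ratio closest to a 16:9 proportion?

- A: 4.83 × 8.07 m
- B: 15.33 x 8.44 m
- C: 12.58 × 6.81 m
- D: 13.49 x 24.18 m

Ratios (long/short): A ≈ 1.671; B ≈ 1.816; C ≈ 1.847; D ≈ 1.792.
16:9 ≈ 1.778; option D is nearest (Δ 0.014).

D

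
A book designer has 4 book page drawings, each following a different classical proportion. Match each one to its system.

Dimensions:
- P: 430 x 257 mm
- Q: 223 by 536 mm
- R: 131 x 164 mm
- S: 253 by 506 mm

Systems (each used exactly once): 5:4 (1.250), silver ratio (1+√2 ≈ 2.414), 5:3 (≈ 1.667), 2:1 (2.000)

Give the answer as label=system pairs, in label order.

P=5:3, Q=silver ratio, R=5:4, S=2:1

P = 430/257 ≈ 1.673 → 5:3 (1.667)
Q = 536/223 ≈ 2.404 → silver ratio (2.414)
R = 164/131 ≈ 1.252 → 5:4 (1.250)
S = 506/253 ≈ 2.000 → 2:1 (2.000)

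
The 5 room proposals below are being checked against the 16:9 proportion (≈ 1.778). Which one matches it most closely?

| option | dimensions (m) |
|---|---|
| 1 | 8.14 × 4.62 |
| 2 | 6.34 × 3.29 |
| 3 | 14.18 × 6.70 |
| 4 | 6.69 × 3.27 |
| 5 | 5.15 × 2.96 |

Target 16:9 ≈ 1.778.
1: 1.762 (Δ0.016)  2: 1.927 (Δ0.149)  3: 2.116 (Δ0.338)  4: 2.046 (Δ0.268)  5: 1.740 (Δ0.038)

1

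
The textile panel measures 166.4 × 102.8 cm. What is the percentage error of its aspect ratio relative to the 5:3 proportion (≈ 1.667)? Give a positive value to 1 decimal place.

Ratio = 166.4 / 102.8 ≈ 1.6187.
Ideal 5:3 ≈ 1.6667. |1.6187 − 1.6667| / 1.6667 ≈ 2.88% → 2.9%.

2.9%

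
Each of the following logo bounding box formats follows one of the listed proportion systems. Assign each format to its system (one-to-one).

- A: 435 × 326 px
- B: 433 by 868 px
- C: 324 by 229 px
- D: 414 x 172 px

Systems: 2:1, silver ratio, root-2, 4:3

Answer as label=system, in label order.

A=4:3, B=2:1, C=root-2, D=silver ratio

A = 435/326 ≈ 1.334 → 4:3 (1.333)
B = 868/433 ≈ 2.005 → 2:1 (2.000)
C = 324/229 ≈ 1.415 → root-2 (1.414)
D = 414/172 ≈ 2.407 → silver ratio (2.414)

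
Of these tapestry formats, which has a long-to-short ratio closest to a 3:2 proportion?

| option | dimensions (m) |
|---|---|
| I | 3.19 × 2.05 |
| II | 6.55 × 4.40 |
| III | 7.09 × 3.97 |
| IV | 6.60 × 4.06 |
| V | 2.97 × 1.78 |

II

Target 3:2 ≈ 1.500.
I: 1.556 (Δ0.056)  II: 1.489 (Δ0.011)  III: 1.786 (Δ0.286)  IV: 1.626 (Δ0.126)  V: 1.669 (Δ0.169)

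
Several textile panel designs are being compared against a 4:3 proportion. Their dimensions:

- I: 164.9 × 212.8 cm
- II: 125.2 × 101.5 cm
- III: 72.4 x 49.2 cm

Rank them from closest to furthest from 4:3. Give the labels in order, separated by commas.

I, II, III

Ratios: I = 212.8 / 164.9 ≈ 1.290; II = 125.2 / 101.5 ≈ 1.233; III = 72.4 / 49.2 ≈ 1.472.
|Δ from 1.333|: I 0.043; II 0.100; III 0.139.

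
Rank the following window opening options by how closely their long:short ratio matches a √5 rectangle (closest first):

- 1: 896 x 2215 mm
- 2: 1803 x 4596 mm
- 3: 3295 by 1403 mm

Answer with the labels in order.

3, 1, 2

Ratios: 1 = 2215 / 896 ≈ 2.472; 2 = 4596 / 1803 ≈ 2.549; 3 = 3295 / 1403 ≈ 2.349.
|Δ from 2.236|: 1 0.236; 2 0.313; 3 0.113.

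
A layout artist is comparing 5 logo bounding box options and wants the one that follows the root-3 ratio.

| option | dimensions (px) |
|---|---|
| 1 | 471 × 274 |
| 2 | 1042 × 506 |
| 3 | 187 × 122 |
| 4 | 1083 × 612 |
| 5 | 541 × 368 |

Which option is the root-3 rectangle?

Ratios (long/short): 1 ≈ 1.719; 2 ≈ 2.059; 3 ≈ 1.533; 4 ≈ 1.770; 5 ≈ 1.470.
root-3 ≈ 1.732; option 1 is nearest (Δ 0.013).

1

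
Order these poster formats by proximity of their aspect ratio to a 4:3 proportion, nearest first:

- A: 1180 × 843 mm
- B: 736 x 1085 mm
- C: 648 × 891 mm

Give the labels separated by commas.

C, A, B

Ratios: A = 1180 / 843 ≈ 1.400; B = 1085 / 736 ≈ 1.474; C = 891 / 648 ≈ 1.375.
|Δ from 1.333|: A 0.067; B 0.141; C 0.042.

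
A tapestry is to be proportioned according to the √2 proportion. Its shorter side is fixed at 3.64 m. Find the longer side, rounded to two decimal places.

root-2 ≈ 1.41421.
Longer side = 3.64 × 1.41421 ≈ 5.1477 → 5.15 m.

5.15 m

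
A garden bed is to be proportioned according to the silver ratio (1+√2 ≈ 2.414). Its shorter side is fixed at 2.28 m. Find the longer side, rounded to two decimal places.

5.50 m

silver ratio ≈ 2.41421.
Longer side = 2.28 × 2.41421 ≈ 5.5044 → 5.50 m.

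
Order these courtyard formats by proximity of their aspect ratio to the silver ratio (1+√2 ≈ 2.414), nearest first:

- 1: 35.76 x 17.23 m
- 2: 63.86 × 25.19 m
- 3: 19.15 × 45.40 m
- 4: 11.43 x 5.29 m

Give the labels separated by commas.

1: 35.76/17.23 ≈ 2.075 → |2.075 − 2.414| = 0.339
2: 63.86/25.19 ≈ 2.535 → |2.535 − 2.414| = 0.121
3: 45.40/19.15 ≈ 2.371 → |2.371 − 2.414| = 0.043
4: 11.43/5.29 ≈ 2.161 → |2.161 − 2.414| = 0.253

3, 2, 4, 1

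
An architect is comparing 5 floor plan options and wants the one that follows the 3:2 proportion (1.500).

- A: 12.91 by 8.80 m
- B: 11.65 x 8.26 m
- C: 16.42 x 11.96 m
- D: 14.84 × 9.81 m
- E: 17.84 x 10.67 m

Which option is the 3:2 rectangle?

D

Ratios (long/short): A ≈ 1.467; B ≈ 1.410; C ≈ 1.373; D ≈ 1.513; E ≈ 1.672.
3:2 ≈ 1.500; option D is nearest (Δ 0.013).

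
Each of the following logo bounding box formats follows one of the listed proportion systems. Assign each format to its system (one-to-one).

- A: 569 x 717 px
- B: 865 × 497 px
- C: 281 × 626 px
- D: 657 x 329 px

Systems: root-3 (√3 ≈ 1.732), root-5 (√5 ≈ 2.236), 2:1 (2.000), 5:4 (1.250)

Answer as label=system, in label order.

A=5:4, B=root-3, C=root-5, D=2:1

Ratios: A ≈ 1.260; B ≈ 1.740; C ≈ 2.228; D ≈ 1.997.
Targets: root-3 ≈ 1.732; root-5 ≈ 2.236; 2:1 ≈ 2.000; 5:4 ≈ 1.250.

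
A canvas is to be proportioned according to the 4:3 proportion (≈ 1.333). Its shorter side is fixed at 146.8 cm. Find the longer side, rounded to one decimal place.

195.7 cm

4:3 ≈ 1.33333.
Longer side = 146.8 × 1.33333 ≈ 195.733 → 195.7 cm.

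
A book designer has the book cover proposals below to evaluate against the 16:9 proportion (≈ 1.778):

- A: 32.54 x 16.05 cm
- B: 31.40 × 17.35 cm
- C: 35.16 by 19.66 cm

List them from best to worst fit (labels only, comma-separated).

C, B, A

A: 32.54/16.05 ≈ 2.027 → |2.027 − 1.778| = 0.249
B: 31.40/17.35 ≈ 1.810 → |1.810 − 1.778| = 0.032
C: 35.16/19.66 ≈ 1.788 → |1.788 − 1.778| = 0.010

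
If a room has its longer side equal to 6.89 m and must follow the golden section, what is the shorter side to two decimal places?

golden ratio ≈ 1.61803.
Shorter side = 6.89 ÷ 1.61803 ≈ 4.2583 → 4.26 m.

4.26 m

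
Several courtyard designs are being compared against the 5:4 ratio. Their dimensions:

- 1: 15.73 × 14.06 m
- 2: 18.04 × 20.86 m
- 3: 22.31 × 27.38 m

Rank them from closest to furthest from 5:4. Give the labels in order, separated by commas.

3, 2, 1

1: 15.73/14.06 ≈ 1.119 → |1.119 − 1.250| = 0.131
2: 20.86/18.04 ≈ 1.156 → |1.156 − 1.250| = 0.094
3: 27.38/22.31 ≈ 1.227 → |1.227 − 1.250| = 0.023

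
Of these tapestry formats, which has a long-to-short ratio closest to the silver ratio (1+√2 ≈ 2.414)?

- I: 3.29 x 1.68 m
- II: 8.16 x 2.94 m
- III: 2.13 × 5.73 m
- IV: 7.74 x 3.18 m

Ratios (long/short): I ≈ 1.958; II ≈ 2.776; III ≈ 2.690; IV ≈ 2.434.
silver ratio ≈ 2.414; option IV is nearest (Δ 0.020).

IV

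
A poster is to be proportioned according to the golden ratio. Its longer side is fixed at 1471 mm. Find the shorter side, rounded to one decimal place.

golden ratio ≈ 1.61803.
Shorter side = 1471 ÷ 1.61803 ≈ 909.130 → 909.1 mm.

909.1 mm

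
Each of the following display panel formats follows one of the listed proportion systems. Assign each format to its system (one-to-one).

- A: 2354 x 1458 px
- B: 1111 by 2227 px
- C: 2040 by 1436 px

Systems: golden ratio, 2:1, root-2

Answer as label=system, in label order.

A=golden ratio, B=2:1, C=root-2

Ratios: A ≈ 1.615; B ≈ 2.005; C ≈ 1.421.
Targets: golden ratio ≈ 1.618; 2:1 ≈ 2.000; root-2 ≈ 1.414.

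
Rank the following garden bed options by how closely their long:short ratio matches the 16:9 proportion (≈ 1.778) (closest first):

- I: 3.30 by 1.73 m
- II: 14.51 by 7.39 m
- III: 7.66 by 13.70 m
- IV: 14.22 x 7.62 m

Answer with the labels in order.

Ratios: I = 3.30 / 1.73 ≈ 1.908; II = 14.51 / 7.39 ≈ 1.963; III = 13.70 / 7.66 ≈ 1.789; IV = 14.22 / 7.62 ≈ 1.866.
|Δ from 1.778|: I 0.130; II 0.185; III 0.011; IV 0.088.

III, IV, I, II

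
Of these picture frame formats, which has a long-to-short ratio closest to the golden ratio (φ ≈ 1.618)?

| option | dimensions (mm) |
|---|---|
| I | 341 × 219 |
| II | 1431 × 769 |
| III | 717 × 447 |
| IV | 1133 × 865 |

III

Target golden ratio ≈ 1.618.
I: 1.557 (Δ0.061)  II: 1.861 (Δ0.243)  III: 1.604 (Δ0.014)  IV: 1.310 (Δ0.308)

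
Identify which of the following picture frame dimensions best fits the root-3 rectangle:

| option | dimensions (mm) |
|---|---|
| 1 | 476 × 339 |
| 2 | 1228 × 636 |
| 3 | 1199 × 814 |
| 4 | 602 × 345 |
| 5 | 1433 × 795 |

4

Ratios (long/short): 1 ≈ 1.404; 2 ≈ 1.931; 3 ≈ 1.473; 4 ≈ 1.745; 5 ≈ 1.803.
root-3 ≈ 1.732; option 4 is nearest (Δ 0.013).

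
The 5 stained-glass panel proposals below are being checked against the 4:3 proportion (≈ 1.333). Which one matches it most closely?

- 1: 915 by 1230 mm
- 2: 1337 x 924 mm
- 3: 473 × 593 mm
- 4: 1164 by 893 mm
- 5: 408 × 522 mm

Target 4:3 ≈ 1.333.
1: 1.344 (Δ0.011)  2: 1.447 (Δ0.114)  3: 1.254 (Δ0.079)  4: 1.303 (Δ0.030)  5: 1.279 (Δ0.054)

1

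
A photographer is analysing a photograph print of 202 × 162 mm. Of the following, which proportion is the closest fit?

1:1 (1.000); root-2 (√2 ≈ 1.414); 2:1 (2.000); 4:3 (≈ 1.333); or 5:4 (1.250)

202/162 ≈ 1.247. Nearest candidates are 5:4 (1.250, off by 0.003) and 4:3 (1.333, off by 0.086).

5:4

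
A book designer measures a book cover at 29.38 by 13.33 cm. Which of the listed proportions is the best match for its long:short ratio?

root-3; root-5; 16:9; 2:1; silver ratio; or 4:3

root-5

Ratio = 29.38 / 13.33 ≈ 2.204.
Distances: root-3 1.732 (Δ 0.472); root-5 2.236 (Δ 0.032); 16:9 1.778 (Δ 0.426); 2:1 2.000 (Δ 0.204); silver ratio 2.414 (Δ 0.210); 4:3 1.333 (Δ 0.871).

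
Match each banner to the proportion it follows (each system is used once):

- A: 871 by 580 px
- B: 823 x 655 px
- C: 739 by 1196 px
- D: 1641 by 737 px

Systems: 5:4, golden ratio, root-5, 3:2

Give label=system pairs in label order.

A=3:2, B=5:4, C=golden ratio, D=root-5

A = 871/580 ≈ 1.502 → 3:2 (1.500)
B = 823/655 ≈ 1.256 → 5:4 (1.250)
C = 1196/739 ≈ 1.618 → golden ratio (1.618)
D = 1641/737 ≈ 2.227 → root-5 (2.236)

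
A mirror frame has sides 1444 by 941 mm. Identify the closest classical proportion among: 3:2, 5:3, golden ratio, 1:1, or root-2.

1444/941 ≈ 1.535. Nearest candidates are 3:2 (1.500, off by 0.035) and golden ratio (1.618, off by 0.083).

3:2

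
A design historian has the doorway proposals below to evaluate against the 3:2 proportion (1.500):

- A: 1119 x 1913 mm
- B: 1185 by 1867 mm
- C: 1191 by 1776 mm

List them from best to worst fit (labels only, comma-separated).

A: 1913/1119 ≈ 1.710 → |1.710 − 1.500| = 0.210
B: 1867/1185 ≈ 1.576 → |1.576 − 1.500| = 0.076
C: 1776/1191 ≈ 1.491 → |1.491 − 1.500| = 0.009

C, B, A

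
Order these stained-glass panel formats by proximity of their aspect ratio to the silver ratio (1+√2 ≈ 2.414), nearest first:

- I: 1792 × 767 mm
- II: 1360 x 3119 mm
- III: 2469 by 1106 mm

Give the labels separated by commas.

Ratios: I = 1792 / 767 ≈ 2.336; II = 3119 / 1360 ≈ 2.293; III = 2469 / 1106 ≈ 2.232.
|Δ from 2.414|: I 0.078; II 0.121; III 0.182.

I, II, III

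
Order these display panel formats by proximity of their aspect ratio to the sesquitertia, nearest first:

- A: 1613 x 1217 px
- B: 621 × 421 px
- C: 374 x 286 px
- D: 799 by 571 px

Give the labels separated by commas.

Ratios: A = 1613 / 1217 ≈ 1.325; B = 621 / 421 ≈ 1.475; C = 374 / 286 ≈ 1.308; D = 799 / 571 ≈ 1.399.
|Δ from 1.333|: A 0.008; B 0.142; C 0.025; D 0.066.

A, C, D, B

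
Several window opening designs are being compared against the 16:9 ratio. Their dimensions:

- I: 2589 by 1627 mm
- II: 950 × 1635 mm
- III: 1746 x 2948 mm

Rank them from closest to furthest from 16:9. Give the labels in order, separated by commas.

Ratios: I = 2589 / 1627 ≈ 1.591; II = 1635 / 950 ≈ 1.721; III = 2948 / 1746 ≈ 1.688.
|Δ from 1.778|: I 0.187; II 0.057; III 0.090.

II, III, I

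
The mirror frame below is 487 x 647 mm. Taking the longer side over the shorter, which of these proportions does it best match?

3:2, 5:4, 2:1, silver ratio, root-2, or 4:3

4:3

647/487 ≈ 1.329. Nearest candidates are 4:3 (1.333, off by 0.004) and 5:4 (1.250, off by 0.079).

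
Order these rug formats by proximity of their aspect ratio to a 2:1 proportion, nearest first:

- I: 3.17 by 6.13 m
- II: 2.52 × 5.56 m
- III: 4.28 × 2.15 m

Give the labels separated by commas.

I: 6.13/3.17 ≈ 1.934 → |1.934 − 2.000| = 0.066
II: 5.56/2.52 ≈ 2.206 → |2.206 − 2.000| = 0.206
III: 4.28/2.15 ≈ 1.991 → |1.991 − 2.000| = 0.009

III, I, II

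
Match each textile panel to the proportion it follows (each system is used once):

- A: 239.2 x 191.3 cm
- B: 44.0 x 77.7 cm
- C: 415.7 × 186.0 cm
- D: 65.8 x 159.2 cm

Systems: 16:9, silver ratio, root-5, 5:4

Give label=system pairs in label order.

A = 239.2/191.3 ≈ 1.250 → 5:4 (1.250)
B = 77.7/44.0 ≈ 1.766 → 16:9 (1.778)
C = 415.7/186.0 ≈ 2.235 → root-5 (2.236)
D = 159.2/65.8 ≈ 2.419 → silver ratio (2.414)

A=5:4, B=16:9, C=root-5, D=silver ratio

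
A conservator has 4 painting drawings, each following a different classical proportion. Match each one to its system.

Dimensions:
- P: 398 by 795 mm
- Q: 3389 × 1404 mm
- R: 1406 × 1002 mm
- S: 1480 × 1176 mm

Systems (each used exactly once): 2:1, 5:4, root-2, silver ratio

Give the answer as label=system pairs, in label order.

P = 795/398 ≈ 1.997 → 2:1 (2.000)
Q = 3389/1404 ≈ 2.414 → silver ratio (2.414)
R = 1406/1002 ≈ 1.403 → root-2 (1.414)
S = 1480/1176 ≈ 1.259 → 5:4 (1.250)

P=2:1, Q=silver ratio, R=root-2, S=5:4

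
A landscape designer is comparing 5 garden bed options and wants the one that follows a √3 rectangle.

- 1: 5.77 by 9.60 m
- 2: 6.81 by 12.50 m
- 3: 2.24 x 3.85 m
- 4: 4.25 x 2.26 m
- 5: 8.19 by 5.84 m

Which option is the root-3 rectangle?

3

Ratios (long/short): 1 ≈ 1.664; 2 ≈ 1.836; 3 ≈ 1.719; 4 ≈ 1.881; 5 ≈ 1.402.
root-3 ≈ 1.732; option 3 is nearest (Δ 0.013).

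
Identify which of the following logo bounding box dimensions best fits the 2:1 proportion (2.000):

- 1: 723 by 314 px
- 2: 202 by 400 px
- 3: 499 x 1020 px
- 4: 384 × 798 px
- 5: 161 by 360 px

2

Ratios (long/short): 1 ≈ 2.303; 2 ≈ 1.980; 3 ≈ 2.044; 4 ≈ 2.078; 5 ≈ 2.236.
2:1 ≈ 2.000; option 2 is nearest (Δ 0.020).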